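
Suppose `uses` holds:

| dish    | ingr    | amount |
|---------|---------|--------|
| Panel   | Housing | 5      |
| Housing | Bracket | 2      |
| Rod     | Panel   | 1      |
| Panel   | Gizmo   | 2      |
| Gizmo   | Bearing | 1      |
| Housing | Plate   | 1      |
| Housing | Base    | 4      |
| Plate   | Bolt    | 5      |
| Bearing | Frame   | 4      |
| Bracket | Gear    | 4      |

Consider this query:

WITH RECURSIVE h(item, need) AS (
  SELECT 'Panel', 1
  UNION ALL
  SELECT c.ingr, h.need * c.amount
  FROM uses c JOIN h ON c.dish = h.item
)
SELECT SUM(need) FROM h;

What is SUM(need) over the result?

Base: (Panel, need=1).
Iteration 1: components of {Panel} -> Gizmo = 1*2 = 2, Housing = 1*5 = 5.
Iteration 2: components of {Gizmo,Housing} -> Base = 5*4 = 20, Bearing = 2*1 = 2, Bracket = 5*2 = 10, Plate = 5*1 = 5.
Iteration 3: components of {Base,Bearing,Bracket,Plate} -> Bolt = 5*5 = 25, Frame = 2*4 = 8, Gear = 10*4 = 40.
Iteration 4: no further components; recursion stops.
SUM(need) = 1 + 5 + 2 + 10 + 5 + 20 + 2 + 40 + 25 + 8 = 118.

118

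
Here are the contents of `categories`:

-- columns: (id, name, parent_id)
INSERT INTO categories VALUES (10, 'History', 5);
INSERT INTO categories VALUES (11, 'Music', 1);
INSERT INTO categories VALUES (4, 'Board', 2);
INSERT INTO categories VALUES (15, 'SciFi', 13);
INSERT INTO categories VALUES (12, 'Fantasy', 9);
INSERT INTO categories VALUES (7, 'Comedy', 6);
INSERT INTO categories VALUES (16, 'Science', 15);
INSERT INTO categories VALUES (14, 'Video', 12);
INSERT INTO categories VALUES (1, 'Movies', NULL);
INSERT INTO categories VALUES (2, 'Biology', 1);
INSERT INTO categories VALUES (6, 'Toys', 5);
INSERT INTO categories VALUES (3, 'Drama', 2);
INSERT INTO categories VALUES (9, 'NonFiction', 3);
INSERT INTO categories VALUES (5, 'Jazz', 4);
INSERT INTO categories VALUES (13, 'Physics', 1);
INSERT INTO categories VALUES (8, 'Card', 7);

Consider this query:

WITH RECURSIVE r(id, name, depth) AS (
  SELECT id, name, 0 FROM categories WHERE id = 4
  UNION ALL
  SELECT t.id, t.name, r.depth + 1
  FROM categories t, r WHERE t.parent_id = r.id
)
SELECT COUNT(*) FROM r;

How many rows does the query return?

Base: id=4 (Board) at depth 0.
Iteration 1: rows with parent_id in {4} -> Jazz (id 5, depth 1).
Iteration 2: rows with parent_id in {5} -> Toys (id 6, depth 2), History (id 10, depth 2).
Iteration 3: rows with parent_id in {6,10} -> Comedy (id 7, depth 3).
Iteration 4: rows with parent_id in {7} -> Card (id 8, depth 4).
Iteration 5: no rows with parent_id in {8}; recursion stops.
Total rows emitted: 6.

6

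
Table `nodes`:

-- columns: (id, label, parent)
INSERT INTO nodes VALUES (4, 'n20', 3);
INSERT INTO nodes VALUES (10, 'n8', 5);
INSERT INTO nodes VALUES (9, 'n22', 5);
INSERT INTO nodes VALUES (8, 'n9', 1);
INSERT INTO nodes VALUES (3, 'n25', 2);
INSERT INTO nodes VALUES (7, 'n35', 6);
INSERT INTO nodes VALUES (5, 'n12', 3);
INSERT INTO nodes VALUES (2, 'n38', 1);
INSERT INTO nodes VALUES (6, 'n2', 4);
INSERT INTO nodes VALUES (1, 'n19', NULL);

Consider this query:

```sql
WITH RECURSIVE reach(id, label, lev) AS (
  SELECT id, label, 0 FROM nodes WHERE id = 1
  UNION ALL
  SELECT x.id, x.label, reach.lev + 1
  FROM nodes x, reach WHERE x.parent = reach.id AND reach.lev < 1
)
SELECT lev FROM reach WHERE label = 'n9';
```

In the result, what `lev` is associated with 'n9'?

1

Base: id=1 (n19) at lev 0.
Iteration 1: rows with parent in {1} -> n38 (id 2, lev 1), n9 (id 8, lev 1).
Iteration 2: lev < 1 fails for all current rows; recursion stops.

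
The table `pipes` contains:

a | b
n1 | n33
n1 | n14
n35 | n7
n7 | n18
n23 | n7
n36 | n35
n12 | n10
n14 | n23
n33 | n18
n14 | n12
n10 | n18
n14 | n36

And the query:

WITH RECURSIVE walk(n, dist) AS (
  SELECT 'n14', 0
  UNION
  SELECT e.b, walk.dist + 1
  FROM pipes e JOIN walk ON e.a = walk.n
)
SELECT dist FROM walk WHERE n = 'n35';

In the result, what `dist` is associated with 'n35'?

2

Base: (n14, dist=0).
Iteration 1: edges from {n14} -> (n12, dist=1), (n23, dist=1), (n36, dist=1).
Iteration 2: edges from {n12,n23,n36} -> (n10, dist=2), (n35, dist=2), (n7, dist=2).
Iteration 3: edges from {n10,n35,n7} -> (n18, dist=3), (n7, dist=3). [UNION drops 1 duplicate row(s)]
Iteration 4: edges from {n18,n7} -> (n18, dist=4).
Iteration 5: no outgoing edges from {n18}; recursion stops.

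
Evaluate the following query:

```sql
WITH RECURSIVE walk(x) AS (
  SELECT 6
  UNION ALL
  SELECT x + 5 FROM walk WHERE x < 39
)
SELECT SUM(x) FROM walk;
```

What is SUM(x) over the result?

Base: x=6.
Iteration 1: 6 < 39 holds -> x = 6 + 5 = 11.
Iteration 2: 11 < 39 holds -> x = 11 + 5 = 16.
Iteration 3: 16 < 39 holds -> x = 16 + 5 = 21.
Iteration 4: 21 < 39 holds -> x = 21 + 5 = 26.
Iteration 5: 26 < 39 holds -> x = 26 + 5 = 31.
Iteration 6: 31 < 39 holds -> x = 31 + 5 = 36.
Iteration 7: 36 < 39 holds -> x = 36 + 5 = 41.
Iteration 8: 41 < 39 fails; recursion stops.
SUM(x) = 6 + 11 + 16 + 21 + 26 + 31 + 36 + 41 = 188.

188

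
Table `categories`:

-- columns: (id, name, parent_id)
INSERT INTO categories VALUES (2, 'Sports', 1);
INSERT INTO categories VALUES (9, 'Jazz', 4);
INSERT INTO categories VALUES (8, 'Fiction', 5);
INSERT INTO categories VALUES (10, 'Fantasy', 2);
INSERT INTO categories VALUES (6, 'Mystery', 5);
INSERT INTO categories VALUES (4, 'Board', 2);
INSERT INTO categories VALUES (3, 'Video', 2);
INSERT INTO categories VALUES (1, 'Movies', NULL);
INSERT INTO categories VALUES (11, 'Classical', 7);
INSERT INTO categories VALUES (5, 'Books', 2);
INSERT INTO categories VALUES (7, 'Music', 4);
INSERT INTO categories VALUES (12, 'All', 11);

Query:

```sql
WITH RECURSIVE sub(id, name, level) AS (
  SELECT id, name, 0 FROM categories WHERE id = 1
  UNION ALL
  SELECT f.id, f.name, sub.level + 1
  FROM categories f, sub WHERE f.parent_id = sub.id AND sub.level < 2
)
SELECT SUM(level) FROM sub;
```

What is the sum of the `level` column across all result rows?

9

Base: id=1 (Movies) at level 0.
Iteration 1: rows with parent_id in {1} -> Sports (id 2, level 1).
Iteration 2: rows with parent_id in {2} -> Video (id 3, level 2), Board (id 4, level 2), Books (id 5, level 2), Fantasy (id 10, level 2).
Iteration 3: level < 2 fails for all current rows; recursion stops.
SUM(level) = 0 + 1 + 2 + 2 + 2 + 2 = 9.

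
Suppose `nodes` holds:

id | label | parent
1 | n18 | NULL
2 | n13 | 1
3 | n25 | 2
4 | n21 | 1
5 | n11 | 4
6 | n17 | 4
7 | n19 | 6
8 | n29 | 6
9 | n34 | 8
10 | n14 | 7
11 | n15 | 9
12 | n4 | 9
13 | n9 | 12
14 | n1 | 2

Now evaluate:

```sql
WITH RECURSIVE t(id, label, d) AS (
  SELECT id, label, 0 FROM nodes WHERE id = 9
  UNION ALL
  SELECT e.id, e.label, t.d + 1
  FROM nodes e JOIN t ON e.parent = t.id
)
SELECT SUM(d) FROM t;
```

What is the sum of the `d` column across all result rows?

4

Base: id=9 (n34) at d 0.
Iteration 1: rows with parent in {9} -> n15 (id 11, d 1), n4 (id 12, d 1).
Iteration 2: rows with parent in {11,12} -> n9 (id 13, d 2).
Iteration 3: no rows with parent in {13}; recursion stops.
SUM(d) = 0 + 1 + 1 + 2 = 4.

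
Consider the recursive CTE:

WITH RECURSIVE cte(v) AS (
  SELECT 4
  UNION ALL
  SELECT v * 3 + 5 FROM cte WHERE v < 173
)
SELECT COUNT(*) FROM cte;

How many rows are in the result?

Base: v=4.
Iteration 1: 4 < 173 holds -> v = 4 * 3 + 5 = 17.
Iteration 2: 17 < 173 holds -> v = 17 * 3 + 5 = 56.
Iteration 3: 56 < 173 holds -> v = 56 * 3 + 5 = 173.
Iteration 4: 173 < 173 fails; recursion stops.
Total rows emitted: 4.

4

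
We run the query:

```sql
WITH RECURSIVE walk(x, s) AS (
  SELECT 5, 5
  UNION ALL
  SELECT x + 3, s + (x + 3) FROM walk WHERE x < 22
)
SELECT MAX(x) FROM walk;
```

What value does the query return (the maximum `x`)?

Base: x=5, s=5.
Iteration 1: 5 < 22 holds -> x = 5 + 3 = 8, s = 5 + 8 = 13.
Iteration 2: 8 < 22 holds -> x = 8 + 3 = 11, s = 13 + 11 = 24.
Iteration 3: 11 < 22 holds -> x = 11 + 3 = 14, s = 24 + 14 = 38.
Iteration 4: 14 < 22 holds -> x = 14 + 3 = 17, s = 38 + 17 = 55.
Iteration 5: 17 < 22 holds -> x = 17 + 3 = 20, s = 55 + 20 = 75.
Iteration 6: 20 < 22 holds -> x = 20 + 3 = 23, s = 75 + 23 = 98.
Iteration 7: 23 < 22 fails; recursion stops.
x values: 5, 8, 11, 14, 17, 20, 23; the maximum is 23.

23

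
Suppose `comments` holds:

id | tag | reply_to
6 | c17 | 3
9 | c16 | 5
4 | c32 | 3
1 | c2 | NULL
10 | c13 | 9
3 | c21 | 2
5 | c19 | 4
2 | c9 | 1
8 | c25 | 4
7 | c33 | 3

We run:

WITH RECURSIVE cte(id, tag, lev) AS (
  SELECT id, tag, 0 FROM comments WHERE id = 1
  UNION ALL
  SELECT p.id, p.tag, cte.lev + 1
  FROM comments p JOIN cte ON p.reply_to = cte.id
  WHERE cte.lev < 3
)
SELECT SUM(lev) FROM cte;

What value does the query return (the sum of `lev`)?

Base: id=1 (c2) at lev 0.
Iteration 1: rows with reply_to in {1} -> c9 (id 2, lev 1).
Iteration 2: rows with reply_to in {2} -> c21 (id 3, lev 2).
Iteration 3: rows with reply_to in {3} -> c32 (id 4, lev 3), c17 (id 6, lev 3), c33 (id 7, lev 3).
Iteration 4: lev < 3 fails for all current rows; recursion stops.
SUM(lev) = 0 + 1 + 2 + 3 + 3 + 3 = 12.

12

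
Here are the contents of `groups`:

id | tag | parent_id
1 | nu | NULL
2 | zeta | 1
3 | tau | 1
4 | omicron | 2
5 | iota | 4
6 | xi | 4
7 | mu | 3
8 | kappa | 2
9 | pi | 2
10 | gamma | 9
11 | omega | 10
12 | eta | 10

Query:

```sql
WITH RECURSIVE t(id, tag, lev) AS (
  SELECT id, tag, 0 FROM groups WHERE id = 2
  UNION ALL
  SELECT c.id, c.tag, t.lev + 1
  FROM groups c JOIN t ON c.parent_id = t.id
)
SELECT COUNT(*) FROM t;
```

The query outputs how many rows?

Base: id=2 (zeta) at lev 0.
Iteration 1: rows with parent_id in {2} -> omicron (id 4, lev 1), kappa (id 8, lev 1), pi (id 9, lev 1).
Iteration 2: rows with parent_id in {4,8,9} -> iota (id 5, lev 2), xi (id 6, lev 2), gamma (id 10, lev 2).
Iteration 3: rows with parent_id in {5,6,10} -> omega (id 11, lev 3), eta (id 12, lev 3).
Iteration 4: no rows with parent_id in {11,12}; recursion stops.
Total rows emitted: 9.

9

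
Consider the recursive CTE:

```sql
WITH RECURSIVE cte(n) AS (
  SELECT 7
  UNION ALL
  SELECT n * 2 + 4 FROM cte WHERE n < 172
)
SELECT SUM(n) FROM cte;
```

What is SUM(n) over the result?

321

Base: n=7.
Iteration 1: 7 < 172 holds -> n = 7 * 2 + 4 = 18.
Iteration 2: 18 < 172 holds -> n = 18 * 2 + 4 = 40.
Iteration 3: 40 < 172 holds -> n = 40 * 2 + 4 = 84.
Iteration 4: 84 < 172 holds -> n = 84 * 2 + 4 = 172.
Iteration 5: 172 < 172 fails; recursion stops.
SUM(n) = 7 + 18 + 40 + 84 + 172 = 321.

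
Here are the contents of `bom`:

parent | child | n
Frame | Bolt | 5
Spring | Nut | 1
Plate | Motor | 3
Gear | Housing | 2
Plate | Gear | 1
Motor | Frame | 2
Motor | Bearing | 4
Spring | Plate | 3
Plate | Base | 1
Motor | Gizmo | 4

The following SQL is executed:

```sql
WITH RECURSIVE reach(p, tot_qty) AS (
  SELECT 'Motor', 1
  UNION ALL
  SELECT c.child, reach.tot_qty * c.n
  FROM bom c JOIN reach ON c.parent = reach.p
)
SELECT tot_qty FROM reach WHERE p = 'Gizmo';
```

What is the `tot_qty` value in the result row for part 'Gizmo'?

4

Base: (Motor, tot_qty=1).
Iteration 1: components of {Motor} -> Bearing = 1*4 = 4, Frame = 1*2 = 2, Gizmo = 1*4 = 4.
Iteration 2: components of {Bearing,Frame,Gizmo} -> Bolt = 2*5 = 10.
Iteration 3: no further components; recursion stops.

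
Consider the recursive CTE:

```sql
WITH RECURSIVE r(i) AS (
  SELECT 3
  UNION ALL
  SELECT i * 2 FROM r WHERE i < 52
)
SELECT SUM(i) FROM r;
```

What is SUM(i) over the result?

Base: i=3.
Iteration 1: 3 < 52 holds -> i = 3 * 2 = 6.
Iteration 2: 6 < 52 holds -> i = 6 * 2 = 12.
Iteration 3: 12 < 52 holds -> i = 12 * 2 = 24.
Iteration 4: 24 < 52 holds -> i = 24 * 2 = 48.
Iteration 5: 48 < 52 holds -> i = 48 * 2 = 96.
Iteration 6: 96 < 52 fails; recursion stops.
SUM(i) = 3 + 6 + 12 + 24 + 48 + 96 = 189.

189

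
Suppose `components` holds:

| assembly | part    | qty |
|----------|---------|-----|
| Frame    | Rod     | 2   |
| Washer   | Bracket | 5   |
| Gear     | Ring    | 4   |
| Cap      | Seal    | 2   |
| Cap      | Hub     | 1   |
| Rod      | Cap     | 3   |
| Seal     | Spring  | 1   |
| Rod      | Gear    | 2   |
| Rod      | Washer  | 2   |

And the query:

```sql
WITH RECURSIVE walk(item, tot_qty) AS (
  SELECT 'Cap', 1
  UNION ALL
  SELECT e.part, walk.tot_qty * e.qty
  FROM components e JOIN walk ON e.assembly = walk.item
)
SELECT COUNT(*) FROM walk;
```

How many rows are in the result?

Base: (Cap, tot_qty=1).
Iteration 1: components of {Cap} -> Hub = 1*1 = 1, Seal = 1*2 = 2.
Iteration 2: components of {Hub,Seal} -> Spring = 2*1 = 2.
Iteration 3: no further components; recursion stops.
Total rows emitted: 4.

4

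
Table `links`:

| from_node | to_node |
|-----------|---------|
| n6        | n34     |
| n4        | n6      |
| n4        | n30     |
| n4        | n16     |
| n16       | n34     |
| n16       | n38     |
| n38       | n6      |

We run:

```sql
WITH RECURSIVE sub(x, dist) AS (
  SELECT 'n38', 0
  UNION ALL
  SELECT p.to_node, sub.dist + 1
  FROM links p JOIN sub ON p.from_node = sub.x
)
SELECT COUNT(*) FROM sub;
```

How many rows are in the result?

Base: (n38, dist=0).
Iteration 1: edges from {n38} -> (n6, dist=1).
Iteration 2: edges from {n6} -> (n34, dist=2).
Iteration 3: no outgoing edges from {n34}; recursion stops.
Total rows emitted: 3.

3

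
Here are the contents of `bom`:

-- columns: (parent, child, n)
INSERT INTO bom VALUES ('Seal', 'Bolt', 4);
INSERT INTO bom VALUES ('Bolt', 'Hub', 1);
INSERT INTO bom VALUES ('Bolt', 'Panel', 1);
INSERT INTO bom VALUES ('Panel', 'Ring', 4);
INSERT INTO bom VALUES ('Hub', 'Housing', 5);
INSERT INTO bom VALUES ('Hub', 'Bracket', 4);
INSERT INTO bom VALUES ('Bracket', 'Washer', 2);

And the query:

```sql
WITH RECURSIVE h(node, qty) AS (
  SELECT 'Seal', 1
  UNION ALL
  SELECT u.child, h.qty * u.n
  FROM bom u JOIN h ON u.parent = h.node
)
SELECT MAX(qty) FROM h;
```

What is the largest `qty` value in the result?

32

Base: (Seal, qty=1).
Iteration 1: components of {Seal} -> Bolt = 1*4 = 4.
Iteration 2: components of {Bolt} -> Hub = 4*1 = 4, Panel = 4*1 = 4.
Iteration 3: components of {Hub,Panel} -> Bracket = 4*4 = 16, Housing = 4*5 = 20, Ring = 4*4 = 16.
Iteration 4: components of {Bracket,Housing,Ring} -> Washer = 16*2 = 32.
Iteration 5: no further components; recursion stops.
qty values: 1, 4, 4, 4, 20, 16, 16, 32; the maximum is 32.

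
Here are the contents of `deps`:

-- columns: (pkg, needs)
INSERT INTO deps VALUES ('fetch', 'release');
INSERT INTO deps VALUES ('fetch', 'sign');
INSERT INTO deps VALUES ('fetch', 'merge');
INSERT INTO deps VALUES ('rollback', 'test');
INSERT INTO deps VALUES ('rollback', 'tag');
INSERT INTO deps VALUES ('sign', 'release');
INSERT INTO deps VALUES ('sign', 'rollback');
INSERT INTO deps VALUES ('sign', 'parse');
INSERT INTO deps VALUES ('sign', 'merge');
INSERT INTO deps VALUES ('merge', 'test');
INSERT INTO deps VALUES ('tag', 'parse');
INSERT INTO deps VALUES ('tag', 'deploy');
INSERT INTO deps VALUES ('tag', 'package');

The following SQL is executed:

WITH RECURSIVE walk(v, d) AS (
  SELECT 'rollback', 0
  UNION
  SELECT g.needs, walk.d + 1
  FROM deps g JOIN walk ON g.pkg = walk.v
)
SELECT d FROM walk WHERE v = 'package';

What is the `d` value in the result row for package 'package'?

Base: (rollback, d=0).
Iteration 1: edges from {rollback} -> (tag, d=1), (test, d=1).
Iteration 2: edges from {tag,test} -> (deploy, d=2), (package, d=2), (parse, d=2).
Iteration 3: no outgoing edges from {deploy,package,parse}; recursion stops.

2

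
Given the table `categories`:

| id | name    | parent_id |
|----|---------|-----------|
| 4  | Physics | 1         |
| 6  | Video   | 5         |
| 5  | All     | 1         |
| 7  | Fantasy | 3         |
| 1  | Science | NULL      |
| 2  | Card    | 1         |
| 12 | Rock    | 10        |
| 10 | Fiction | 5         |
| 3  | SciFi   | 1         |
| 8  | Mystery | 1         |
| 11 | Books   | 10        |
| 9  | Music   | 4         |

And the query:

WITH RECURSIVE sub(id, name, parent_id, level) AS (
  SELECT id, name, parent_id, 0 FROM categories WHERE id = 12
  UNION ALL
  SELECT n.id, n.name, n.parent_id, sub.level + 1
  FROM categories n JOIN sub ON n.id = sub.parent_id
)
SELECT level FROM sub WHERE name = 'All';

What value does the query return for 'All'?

2

Base: id=12 (Rock), parent_id=10, level 0.
Iteration 1: join on id=10 -> Fiction (id 10, parent_id=5, level 1).
Iteration 2: join on id=5 -> All (id 5, parent_id=1, level 2).
Iteration 3: join on id=1 -> Science (id 1, parent_id=NULL, level 3).
Iteration 4: parent_id is NULL; no match; recursion stops.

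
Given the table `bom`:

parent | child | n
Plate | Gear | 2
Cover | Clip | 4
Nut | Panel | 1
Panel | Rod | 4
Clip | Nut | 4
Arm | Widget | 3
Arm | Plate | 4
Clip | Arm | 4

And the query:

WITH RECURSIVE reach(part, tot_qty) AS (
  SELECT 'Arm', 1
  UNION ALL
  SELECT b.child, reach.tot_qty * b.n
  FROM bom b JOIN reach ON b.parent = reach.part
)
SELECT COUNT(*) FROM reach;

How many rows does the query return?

4

Base: (Arm, tot_qty=1).
Iteration 1: components of {Arm} -> Plate = 1*4 = 4, Widget = 1*3 = 3.
Iteration 2: components of {Plate,Widget} -> Gear = 4*2 = 8.
Iteration 3: no further components; recursion stops.
Total rows emitted: 4.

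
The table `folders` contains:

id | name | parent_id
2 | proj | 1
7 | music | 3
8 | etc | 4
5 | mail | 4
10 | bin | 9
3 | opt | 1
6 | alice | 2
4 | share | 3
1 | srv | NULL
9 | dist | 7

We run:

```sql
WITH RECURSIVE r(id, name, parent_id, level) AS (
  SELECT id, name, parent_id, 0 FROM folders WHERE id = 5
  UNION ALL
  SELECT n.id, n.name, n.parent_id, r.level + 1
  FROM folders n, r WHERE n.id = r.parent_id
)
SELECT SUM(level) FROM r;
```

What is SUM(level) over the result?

6

Base: id=5 (mail), parent_id=4, level 0.
Iteration 1: join on id=4 -> share (id 4, parent_id=3, level 1).
Iteration 2: join on id=3 -> opt (id 3, parent_id=1, level 2).
Iteration 3: join on id=1 -> srv (id 1, parent_id=NULL, level 3).
Iteration 4: parent_id is NULL; no match; recursion stops.
SUM(level) = 0 + 1 + 2 + 3 = 6.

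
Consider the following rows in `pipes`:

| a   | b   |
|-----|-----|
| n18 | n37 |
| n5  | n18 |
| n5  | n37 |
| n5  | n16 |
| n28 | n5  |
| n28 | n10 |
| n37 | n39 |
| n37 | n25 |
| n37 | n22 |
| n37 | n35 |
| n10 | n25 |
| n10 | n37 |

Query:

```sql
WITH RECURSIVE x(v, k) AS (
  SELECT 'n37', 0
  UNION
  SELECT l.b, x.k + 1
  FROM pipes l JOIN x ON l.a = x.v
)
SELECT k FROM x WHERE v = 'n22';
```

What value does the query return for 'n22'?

1

Base: (n37, k=0).
Iteration 1: edges from {n37} -> (n22, k=1), (n25, k=1), (n35, k=1), (n39, k=1).
Iteration 2: no outgoing edges from {n22,n25,n35,n39}; recursion stops.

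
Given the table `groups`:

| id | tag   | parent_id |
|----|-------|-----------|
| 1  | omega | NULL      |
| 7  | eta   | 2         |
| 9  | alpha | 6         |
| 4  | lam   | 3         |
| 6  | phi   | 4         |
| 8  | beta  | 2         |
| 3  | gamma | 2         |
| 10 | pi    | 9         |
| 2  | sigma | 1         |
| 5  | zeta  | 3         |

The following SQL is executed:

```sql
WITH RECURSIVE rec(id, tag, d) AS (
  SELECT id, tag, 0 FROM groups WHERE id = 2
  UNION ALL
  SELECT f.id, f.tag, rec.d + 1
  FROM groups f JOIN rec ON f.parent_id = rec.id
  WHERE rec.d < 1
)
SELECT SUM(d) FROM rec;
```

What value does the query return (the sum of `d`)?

3

Base: id=2 (sigma) at d 0.
Iteration 1: rows with parent_id in {2} -> gamma (id 3, d 1), eta (id 7, d 1), beta (id 8, d 1).
Iteration 2: d < 1 fails for all current rows; recursion stops.
SUM(d) = 0 + 1 + 1 + 1 = 3.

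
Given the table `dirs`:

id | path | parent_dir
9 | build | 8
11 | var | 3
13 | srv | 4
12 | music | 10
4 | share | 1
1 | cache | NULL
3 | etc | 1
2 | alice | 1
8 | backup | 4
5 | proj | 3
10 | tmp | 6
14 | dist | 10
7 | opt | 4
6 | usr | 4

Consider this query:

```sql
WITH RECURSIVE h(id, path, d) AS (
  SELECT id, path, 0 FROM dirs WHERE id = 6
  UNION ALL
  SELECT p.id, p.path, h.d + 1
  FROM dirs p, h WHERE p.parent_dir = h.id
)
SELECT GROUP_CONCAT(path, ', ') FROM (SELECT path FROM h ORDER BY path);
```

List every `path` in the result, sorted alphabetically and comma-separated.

dist, music, tmp, usr

Base: id=6 (usr) at d 0.
Iteration 1: rows with parent_dir in {6} -> tmp (id 10, d 1).
Iteration 2: rows with parent_dir in {10} -> music (id 12, d 2), dist (id 14, d 2).
Iteration 3: no rows with parent_dir in {12,14}; recursion stops.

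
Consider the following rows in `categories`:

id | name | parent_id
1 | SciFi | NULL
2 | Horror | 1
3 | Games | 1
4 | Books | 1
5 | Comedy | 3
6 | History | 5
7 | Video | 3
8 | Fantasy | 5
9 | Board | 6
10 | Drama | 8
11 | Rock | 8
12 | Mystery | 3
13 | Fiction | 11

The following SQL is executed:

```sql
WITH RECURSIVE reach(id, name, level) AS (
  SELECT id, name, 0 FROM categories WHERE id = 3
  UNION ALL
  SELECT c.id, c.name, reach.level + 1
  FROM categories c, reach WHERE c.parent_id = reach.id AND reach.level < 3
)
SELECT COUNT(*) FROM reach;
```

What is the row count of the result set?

9

Base: id=3 (Games) at level 0.
Iteration 1: rows with parent_id in {3} -> Comedy (id 5, level 1), Video (id 7, level 1), Mystery (id 12, level 1).
Iteration 2: rows with parent_id in {5,7,12} -> History (id 6, level 2), Fantasy (id 8, level 2).
Iteration 3: rows with parent_id in {6,8} -> Board (id 9, level 3), Drama (id 10, level 3), Rock (id 11, level 3).
Iteration 4: level < 3 fails for all current rows; recursion stops.
Total rows emitted: 9.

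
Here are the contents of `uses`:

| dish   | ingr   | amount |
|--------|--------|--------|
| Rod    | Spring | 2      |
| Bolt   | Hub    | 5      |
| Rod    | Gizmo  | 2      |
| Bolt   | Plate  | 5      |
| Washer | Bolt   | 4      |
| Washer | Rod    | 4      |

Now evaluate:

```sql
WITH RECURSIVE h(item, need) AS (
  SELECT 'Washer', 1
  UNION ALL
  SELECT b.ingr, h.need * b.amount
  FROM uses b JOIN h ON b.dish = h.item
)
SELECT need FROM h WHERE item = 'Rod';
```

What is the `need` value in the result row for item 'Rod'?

Base: (Washer, need=1).
Iteration 1: components of {Washer} -> Bolt = 1*4 = 4, Rod = 1*4 = 4.
Iteration 2: components of {Bolt,Rod} -> Gizmo = 4*2 = 8, Hub = 4*5 = 20, Plate = 4*5 = 20, Spring = 4*2 = 8.
Iteration 3: no further components; recursion stops.

4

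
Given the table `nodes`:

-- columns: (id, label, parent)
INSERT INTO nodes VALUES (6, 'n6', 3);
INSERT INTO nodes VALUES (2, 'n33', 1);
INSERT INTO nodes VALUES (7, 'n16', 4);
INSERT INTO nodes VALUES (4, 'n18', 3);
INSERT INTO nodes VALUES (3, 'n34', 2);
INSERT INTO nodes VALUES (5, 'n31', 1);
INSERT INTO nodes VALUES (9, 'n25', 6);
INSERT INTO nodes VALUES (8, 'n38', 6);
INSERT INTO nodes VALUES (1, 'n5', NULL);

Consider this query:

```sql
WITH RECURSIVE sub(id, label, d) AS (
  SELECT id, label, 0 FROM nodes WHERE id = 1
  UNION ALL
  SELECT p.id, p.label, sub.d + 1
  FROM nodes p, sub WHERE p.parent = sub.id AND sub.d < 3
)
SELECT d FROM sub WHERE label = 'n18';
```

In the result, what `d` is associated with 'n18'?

Base: id=1 (n5) at d 0.
Iteration 1: rows with parent in {1} -> n33 (id 2, d 1), n31 (id 5, d 1).
Iteration 2: rows with parent in {2,5} -> n34 (id 3, d 2).
Iteration 3: rows with parent in {3} -> n18 (id 4, d 3), n6 (id 6, d 3).
Iteration 4: d < 3 fails for all current rows; recursion stops.

3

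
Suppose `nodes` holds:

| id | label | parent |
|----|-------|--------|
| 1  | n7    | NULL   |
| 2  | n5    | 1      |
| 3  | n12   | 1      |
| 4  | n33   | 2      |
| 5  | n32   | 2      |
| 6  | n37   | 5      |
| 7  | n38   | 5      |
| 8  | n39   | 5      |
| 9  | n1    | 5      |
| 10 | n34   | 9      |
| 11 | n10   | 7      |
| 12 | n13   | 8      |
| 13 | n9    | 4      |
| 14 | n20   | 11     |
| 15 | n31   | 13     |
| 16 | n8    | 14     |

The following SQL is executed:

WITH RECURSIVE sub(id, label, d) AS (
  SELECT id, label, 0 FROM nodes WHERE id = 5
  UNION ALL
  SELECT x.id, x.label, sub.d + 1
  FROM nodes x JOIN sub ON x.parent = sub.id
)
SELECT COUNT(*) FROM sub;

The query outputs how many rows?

Base: id=5 (n32) at d 0.
Iteration 1: rows with parent in {5} -> n37 (id 6, d 1), n38 (id 7, d 1), n39 (id 8, d 1), n1 (id 9, d 1).
Iteration 2: rows with parent in {6,7,8,9} -> n34 (id 10, d 2), n10 (id 11, d 2), n13 (id 12, d 2).
Iteration 3: rows with parent in {10,11,12} -> n20 (id 14, d 3).
Iteration 4: rows with parent in {14} -> n8 (id 16, d 4).
Iteration 5: no rows with parent in {16}; recursion stops.
Total rows emitted: 10.

10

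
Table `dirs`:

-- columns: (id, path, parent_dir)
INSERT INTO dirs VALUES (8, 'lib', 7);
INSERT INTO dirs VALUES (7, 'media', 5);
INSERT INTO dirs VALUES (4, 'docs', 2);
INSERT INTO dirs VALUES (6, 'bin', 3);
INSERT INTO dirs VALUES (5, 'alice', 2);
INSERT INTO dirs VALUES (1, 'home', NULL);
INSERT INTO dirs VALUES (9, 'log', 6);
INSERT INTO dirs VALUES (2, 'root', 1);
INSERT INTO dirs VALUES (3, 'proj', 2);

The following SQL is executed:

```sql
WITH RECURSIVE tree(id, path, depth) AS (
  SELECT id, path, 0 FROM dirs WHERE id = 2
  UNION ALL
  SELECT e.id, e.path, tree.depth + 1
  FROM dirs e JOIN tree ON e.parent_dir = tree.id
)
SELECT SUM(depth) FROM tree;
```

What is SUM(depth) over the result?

Base: id=2 (root) at depth 0.
Iteration 1: rows with parent_dir in {2} -> proj (id 3, depth 1), docs (id 4, depth 1), alice (id 5, depth 1).
Iteration 2: rows with parent_dir in {3,4,5} -> bin (id 6, depth 2), media (id 7, depth 2).
Iteration 3: rows with parent_dir in {6,7} -> lib (id 8, depth 3), log (id 9, depth 3).
Iteration 4: no rows with parent_dir in {8,9}; recursion stops.
SUM(depth) = 0 + 1 + 1 + 1 + 2 + 2 + 3 + 3 = 13.

13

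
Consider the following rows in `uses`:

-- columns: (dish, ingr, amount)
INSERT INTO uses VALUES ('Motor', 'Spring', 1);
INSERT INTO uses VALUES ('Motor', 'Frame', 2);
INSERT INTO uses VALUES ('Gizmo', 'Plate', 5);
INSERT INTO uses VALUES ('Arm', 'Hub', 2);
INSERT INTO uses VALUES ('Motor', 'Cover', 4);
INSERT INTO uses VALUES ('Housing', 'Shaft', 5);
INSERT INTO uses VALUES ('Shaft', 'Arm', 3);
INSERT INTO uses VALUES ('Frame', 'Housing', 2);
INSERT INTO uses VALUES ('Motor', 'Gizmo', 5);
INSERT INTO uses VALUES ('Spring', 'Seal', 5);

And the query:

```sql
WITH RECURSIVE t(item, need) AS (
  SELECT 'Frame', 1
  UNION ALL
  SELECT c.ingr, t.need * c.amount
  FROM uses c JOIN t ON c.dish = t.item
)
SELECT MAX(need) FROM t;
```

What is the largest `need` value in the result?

Base: (Frame, need=1).
Iteration 1: components of {Frame} -> Housing = 1*2 = 2.
Iteration 2: components of {Housing} -> Shaft = 2*5 = 10.
Iteration 3: components of {Shaft} -> Arm = 10*3 = 30.
Iteration 4: components of {Arm} -> Hub = 30*2 = 60.
Iteration 5: no further components; recursion stops.
need values: 1, 2, 10, 30, 60; the maximum is 60.

60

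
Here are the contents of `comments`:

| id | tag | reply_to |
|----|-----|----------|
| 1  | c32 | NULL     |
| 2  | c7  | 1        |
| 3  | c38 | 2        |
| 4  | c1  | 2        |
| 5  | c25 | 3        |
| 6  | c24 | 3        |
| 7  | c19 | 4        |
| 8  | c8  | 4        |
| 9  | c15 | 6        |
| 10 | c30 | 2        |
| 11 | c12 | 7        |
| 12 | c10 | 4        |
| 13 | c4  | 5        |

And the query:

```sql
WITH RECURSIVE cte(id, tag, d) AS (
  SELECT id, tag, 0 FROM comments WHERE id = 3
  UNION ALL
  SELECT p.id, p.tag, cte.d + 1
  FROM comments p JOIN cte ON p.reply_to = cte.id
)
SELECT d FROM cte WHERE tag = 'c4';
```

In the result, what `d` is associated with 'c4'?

Base: id=3 (c38) at d 0.
Iteration 1: rows with reply_to in {3} -> c25 (id 5, d 1), c24 (id 6, d 1).
Iteration 2: rows with reply_to in {5,6} -> c15 (id 9, d 2), c4 (id 13, d 2).
Iteration 3: no rows with reply_to in {9,13}; recursion stops.

2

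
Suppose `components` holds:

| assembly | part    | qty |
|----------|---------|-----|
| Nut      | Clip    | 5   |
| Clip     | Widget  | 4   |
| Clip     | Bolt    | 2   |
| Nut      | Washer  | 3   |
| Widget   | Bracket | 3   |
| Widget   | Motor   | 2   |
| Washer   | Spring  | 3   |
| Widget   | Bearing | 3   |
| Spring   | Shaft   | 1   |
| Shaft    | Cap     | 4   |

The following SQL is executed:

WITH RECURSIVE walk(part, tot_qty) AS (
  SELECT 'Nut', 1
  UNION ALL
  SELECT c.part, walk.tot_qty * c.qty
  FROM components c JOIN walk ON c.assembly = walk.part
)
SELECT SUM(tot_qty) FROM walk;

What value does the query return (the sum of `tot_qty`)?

253

Base: (Nut, tot_qty=1).
Iteration 1: components of {Nut} -> Clip = 1*5 = 5, Washer = 1*3 = 3.
Iteration 2: components of {Clip,Washer} -> Bolt = 5*2 = 10, Spring = 3*3 = 9, Widget = 5*4 = 20.
Iteration 3: components of {Bolt,Spring,Widget} -> Bearing = 20*3 = 60, Bracket = 20*3 = 60, Motor = 20*2 = 40, Shaft = 9*1 = 9.
Iteration 4: components of {Bearing,Bracket,Motor,Shaft} -> Cap = 9*4 = 36.
Iteration 5: no further components; recursion stops.
SUM(tot_qty) = 1 + 5 + 3 + 20 + 10 + 9 + 60 + 40 + 60 + 9 + 36 = 253.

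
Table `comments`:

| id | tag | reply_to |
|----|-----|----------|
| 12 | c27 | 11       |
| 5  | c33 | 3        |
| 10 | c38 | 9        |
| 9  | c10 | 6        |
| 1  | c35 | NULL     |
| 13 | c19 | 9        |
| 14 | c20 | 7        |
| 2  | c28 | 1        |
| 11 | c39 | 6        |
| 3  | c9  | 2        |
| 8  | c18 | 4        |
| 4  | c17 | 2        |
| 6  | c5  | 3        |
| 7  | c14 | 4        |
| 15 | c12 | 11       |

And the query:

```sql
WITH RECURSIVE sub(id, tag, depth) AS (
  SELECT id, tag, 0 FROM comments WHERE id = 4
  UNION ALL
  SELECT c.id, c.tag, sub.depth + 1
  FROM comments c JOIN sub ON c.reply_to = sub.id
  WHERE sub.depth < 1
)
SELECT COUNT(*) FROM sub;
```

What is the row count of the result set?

Base: id=4 (c17) at depth 0.
Iteration 1: rows with reply_to in {4} -> c14 (id 7, depth 1), c18 (id 8, depth 1).
Iteration 2: depth < 1 fails for all current rows; recursion stops.
Total rows emitted: 3.

3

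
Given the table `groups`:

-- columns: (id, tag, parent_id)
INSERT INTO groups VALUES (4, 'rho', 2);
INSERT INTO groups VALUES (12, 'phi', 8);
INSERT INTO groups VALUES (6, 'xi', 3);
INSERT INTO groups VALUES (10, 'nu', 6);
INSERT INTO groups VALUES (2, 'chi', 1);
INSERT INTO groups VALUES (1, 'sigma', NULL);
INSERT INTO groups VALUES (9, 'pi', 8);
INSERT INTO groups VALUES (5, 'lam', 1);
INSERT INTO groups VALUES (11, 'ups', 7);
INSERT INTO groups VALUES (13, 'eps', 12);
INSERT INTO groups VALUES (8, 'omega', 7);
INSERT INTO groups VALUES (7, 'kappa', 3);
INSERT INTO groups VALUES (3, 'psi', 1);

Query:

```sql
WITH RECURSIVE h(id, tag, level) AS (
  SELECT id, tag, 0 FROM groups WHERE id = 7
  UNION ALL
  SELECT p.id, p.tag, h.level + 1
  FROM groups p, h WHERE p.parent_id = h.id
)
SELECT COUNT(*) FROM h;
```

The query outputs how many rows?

6

Base: id=7 (kappa) at level 0.
Iteration 1: rows with parent_id in {7} -> omega (id 8, level 1), ups (id 11, level 1).
Iteration 2: rows with parent_id in {8,11} -> pi (id 9, level 2), phi (id 12, level 2).
Iteration 3: rows with parent_id in {9,12} -> eps (id 13, level 3).
Iteration 4: no rows with parent_id in {13}; recursion stops.
Total rows emitted: 6.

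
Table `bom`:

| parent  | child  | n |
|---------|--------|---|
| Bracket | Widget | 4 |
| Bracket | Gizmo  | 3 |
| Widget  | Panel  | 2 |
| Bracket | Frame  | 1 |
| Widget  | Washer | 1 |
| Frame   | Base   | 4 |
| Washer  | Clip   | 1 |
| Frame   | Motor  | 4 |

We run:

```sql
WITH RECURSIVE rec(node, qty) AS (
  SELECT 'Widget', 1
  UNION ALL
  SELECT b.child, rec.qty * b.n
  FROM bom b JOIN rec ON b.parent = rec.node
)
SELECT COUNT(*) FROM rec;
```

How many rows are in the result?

Base: (Widget, qty=1).
Iteration 1: components of {Widget} -> Panel = 1*2 = 2, Washer = 1*1 = 1.
Iteration 2: components of {Panel,Washer} -> Clip = 1*1 = 1.
Iteration 3: no further components; recursion stops.
Total rows emitted: 4.

4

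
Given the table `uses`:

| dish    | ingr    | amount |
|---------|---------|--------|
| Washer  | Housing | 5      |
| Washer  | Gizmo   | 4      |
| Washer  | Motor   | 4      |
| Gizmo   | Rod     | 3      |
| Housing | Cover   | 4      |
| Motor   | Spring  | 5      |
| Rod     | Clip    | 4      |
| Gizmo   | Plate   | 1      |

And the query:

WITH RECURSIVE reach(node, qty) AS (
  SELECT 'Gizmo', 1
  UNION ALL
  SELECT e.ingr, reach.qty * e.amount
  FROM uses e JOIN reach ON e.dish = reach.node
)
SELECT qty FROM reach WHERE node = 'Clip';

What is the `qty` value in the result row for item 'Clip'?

12

Base: (Gizmo, qty=1).
Iteration 1: components of {Gizmo} -> Plate = 1*1 = 1, Rod = 1*3 = 3.
Iteration 2: components of {Plate,Rod} -> Clip = 3*4 = 12.
Iteration 3: no further components; recursion stops.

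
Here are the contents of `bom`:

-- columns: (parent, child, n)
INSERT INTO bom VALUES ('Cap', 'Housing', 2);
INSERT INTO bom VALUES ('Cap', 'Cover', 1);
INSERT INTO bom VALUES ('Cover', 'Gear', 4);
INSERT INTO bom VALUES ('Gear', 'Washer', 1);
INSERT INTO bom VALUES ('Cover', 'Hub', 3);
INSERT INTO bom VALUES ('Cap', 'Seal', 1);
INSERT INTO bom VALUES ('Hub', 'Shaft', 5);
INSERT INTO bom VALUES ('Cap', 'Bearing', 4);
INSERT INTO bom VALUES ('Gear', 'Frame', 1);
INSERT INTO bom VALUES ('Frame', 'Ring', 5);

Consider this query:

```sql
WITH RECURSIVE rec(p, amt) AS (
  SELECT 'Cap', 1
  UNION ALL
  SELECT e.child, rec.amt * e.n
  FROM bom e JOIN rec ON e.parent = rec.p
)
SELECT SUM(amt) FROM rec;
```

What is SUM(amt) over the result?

59

Base: (Cap, amt=1).
Iteration 1: components of {Cap} -> Bearing = 1*4 = 4, Cover = 1*1 = 1, Housing = 1*2 = 2, Seal = 1*1 = 1.
Iteration 2: components of {Bearing,Cover,Housing,Seal} -> Gear = 1*4 = 4, Hub = 1*3 = 3.
Iteration 3: components of {Gear,Hub} -> Frame = 4*1 = 4, Shaft = 3*5 = 15, Washer = 4*1 = 4.
Iteration 4: components of {Frame,Shaft,Washer} -> Ring = 4*5 = 20.
Iteration 5: no further components; recursion stops.
SUM(amt) = 1 + 2 + 1 + 1 + 4 + 4 + 3 + 4 + 4 + 15 + 20 = 59.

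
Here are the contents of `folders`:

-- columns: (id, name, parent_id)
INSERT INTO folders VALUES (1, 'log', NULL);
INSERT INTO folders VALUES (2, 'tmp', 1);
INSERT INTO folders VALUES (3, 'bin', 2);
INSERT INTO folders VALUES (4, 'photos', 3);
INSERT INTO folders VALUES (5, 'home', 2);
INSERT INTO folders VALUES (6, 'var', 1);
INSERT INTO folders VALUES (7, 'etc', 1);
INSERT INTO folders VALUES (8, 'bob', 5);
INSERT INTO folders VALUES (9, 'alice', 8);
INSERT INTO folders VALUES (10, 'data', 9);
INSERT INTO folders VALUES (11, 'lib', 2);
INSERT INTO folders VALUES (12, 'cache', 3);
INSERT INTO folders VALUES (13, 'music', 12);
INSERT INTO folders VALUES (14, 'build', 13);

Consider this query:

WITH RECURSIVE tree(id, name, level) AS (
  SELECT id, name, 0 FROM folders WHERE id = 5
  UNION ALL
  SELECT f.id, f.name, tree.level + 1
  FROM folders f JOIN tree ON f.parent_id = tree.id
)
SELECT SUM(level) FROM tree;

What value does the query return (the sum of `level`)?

Base: id=5 (home) at level 0.
Iteration 1: rows with parent_id in {5} -> bob (id 8, level 1).
Iteration 2: rows with parent_id in {8} -> alice (id 9, level 2).
Iteration 3: rows with parent_id in {9} -> data (id 10, level 3).
Iteration 4: no rows with parent_id in {10}; recursion stops.
SUM(level) = 0 + 1 + 2 + 3 = 6.

6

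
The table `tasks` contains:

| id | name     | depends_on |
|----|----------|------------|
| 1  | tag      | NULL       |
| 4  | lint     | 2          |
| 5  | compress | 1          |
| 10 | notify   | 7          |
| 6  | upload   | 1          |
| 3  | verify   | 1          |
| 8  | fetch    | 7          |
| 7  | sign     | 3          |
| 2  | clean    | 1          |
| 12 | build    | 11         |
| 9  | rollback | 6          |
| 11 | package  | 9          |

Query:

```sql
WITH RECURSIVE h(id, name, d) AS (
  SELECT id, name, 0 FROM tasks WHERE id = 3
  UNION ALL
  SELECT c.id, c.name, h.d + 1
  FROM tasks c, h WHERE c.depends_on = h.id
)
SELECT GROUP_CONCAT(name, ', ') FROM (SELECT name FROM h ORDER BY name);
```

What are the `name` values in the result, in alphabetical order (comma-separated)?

fetch, notify, sign, verify

Base: id=3 (verify) at d 0.
Iteration 1: rows with depends_on in {3} -> sign (id 7, d 1).
Iteration 2: rows with depends_on in {7} -> fetch (id 8, d 2), notify (id 10, d 2).
Iteration 3: no rows with depends_on in {8,10}; recursion stops.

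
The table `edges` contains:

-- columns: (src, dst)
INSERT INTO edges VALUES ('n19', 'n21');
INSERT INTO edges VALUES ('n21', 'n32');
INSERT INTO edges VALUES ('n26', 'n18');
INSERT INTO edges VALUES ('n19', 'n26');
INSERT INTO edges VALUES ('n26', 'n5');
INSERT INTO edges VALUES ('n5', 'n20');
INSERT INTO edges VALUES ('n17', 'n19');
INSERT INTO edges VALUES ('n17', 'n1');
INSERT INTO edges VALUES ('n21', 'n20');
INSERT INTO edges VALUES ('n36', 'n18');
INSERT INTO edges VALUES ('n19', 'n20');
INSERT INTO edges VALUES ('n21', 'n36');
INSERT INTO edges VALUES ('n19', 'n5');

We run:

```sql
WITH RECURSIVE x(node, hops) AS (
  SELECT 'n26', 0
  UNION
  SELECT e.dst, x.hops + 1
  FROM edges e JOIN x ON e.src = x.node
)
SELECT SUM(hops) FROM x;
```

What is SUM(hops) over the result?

4

Base: (n26, hops=0).
Iteration 1: edges from {n26} -> (n18, hops=1), (n5, hops=1).
Iteration 2: edges from {n18,n5} -> (n20, hops=2).
Iteration 3: no outgoing edges from {n20}; recursion stops.
SUM(hops) = 0 + 1 + 1 + 2 = 4.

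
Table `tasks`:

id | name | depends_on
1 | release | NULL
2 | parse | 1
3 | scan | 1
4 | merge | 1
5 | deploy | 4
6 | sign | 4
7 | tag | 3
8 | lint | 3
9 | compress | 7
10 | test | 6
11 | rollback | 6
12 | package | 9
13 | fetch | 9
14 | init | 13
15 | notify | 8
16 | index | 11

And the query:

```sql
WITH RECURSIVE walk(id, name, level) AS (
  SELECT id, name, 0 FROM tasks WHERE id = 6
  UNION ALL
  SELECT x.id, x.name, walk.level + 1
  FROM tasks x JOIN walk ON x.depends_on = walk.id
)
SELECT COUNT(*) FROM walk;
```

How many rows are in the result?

Base: id=6 (sign) at level 0.
Iteration 1: rows with depends_on in {6} -> test (id 10, level 1), rollback (id 11, level 1).
Iteration 2: rows with depends_on in {10,11} -> index (id 16, level 2).
Iteration 3: no rows with depends_on in {16}; recursion stops.
Total rows emitted: 4.

4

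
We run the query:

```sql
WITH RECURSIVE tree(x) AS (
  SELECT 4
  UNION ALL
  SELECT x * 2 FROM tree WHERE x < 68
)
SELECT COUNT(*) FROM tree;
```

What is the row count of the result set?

Base: x=4.
Iteration 1: 4 < 68 holds -> x = 4 * 2 = 8.
Iteration 2: 8 < 68 holds -> x = 8 * 2 = 16.
Iteration 3: 16 < 68 holds -> x = 16 * 2 = 32.
Iteration 4: 32 < 68 holds -> x = 32 * 2 = 64.
Iteration 5: 64 < 68 holds -> x = 64 * 2 = 128.
Iteration 6: 128 < 68 fails; recursion stops.
Total rows emitted: 6.

6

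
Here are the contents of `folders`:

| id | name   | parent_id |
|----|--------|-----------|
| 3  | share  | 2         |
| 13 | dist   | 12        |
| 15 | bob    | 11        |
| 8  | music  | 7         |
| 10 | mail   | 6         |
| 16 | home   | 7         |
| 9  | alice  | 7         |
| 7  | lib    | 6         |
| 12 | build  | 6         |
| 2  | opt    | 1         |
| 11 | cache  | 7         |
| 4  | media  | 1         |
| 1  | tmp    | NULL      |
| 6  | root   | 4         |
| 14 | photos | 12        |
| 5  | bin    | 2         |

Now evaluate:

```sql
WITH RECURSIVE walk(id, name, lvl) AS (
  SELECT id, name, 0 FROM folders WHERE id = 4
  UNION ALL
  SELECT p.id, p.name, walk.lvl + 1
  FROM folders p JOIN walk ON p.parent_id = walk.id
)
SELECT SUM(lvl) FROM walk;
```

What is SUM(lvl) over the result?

Base: id=4 (media) at lvl 0.
Iteration 1: rows with parent_id in {4} -> root (id 6, lvl 1).
Iteration 2: rows with parent_id in {6} -> lib (id 7, lvl 2), mail (id 10, lvl 2), build (id 12, lvl 2).
Iteration 3: rows with parent_id in {7,10,12} -> music (id 8, lvl 3), alice (id 9, lvl 3), cache (id 11, lvl 3), dist (id 13, lvl 3), photos (id 14, lvl 3), home (id 16, lvl 3).
Iteration 4: rows with parent_id in {8,9,11,13,14,16} -> bob (id 15, lvl 4).
Iteration 5: no rows with parent_id in {15}; recursion stops.
SUM(lvl) = 0 + 1 + 2 + 2 + 2 + 3 + 3 + 3 + 3 + 3 + 3 + 4 = 29.

29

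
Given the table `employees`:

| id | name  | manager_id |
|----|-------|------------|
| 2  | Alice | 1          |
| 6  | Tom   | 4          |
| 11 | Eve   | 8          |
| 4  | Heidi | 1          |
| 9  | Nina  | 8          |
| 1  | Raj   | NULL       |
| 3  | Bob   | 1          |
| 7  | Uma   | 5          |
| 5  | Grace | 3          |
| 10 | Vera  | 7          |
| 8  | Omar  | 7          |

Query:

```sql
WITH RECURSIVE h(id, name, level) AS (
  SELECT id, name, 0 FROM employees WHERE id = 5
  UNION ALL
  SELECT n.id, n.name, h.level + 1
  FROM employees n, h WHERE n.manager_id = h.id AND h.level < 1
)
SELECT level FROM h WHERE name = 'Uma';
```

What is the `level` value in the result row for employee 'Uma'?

Base: id=5 (Grace) at level 0.
Iteration 1: rows with manager_id in {5} -> Uma (id 7, level 1).
Iteration 2: level < 1 fails for all current rows; recursion stops.

1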